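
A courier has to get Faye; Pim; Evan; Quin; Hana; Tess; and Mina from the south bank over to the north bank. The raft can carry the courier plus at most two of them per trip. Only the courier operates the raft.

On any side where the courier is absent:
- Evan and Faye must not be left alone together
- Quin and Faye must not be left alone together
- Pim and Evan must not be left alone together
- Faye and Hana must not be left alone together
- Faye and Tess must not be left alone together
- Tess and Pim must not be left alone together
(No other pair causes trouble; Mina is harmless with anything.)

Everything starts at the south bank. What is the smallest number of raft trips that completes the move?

Counting alone: the courier can take at most 2 across per trip to the north bank, so moving all 7 needs at least 4 loaded trips out, with a return between consecutive ones — at least 7 crossings.
The safety rule pushes this higher. Following every safe sequence of crossings, the most of the 7 that can be at the north bank as the raft arrives there on crossing 7 is 6 — never all 7.
So no plan with fewer than 9 crossings exists, and this one achieves 9:
1. Courier goes to the north bank with Faye and Pim.  [the south bank: Evan, Hana, Mina, Quin, Tess | the north bank: Faye, Pim]
2. Courier goes back to the south bank alone.  [the south bank: Evan, Hana, Mina, Quin, Tess | the north bank: Faye, Pim]
3. Courier goes to the north bank with Mina.  [the south bank: Evan, Hana, Quin, Tess | the north bank: Faye, Mina, Pim]
4. Courier goes back to the south bank alone.  [the south bank: Evan, Hana, Quin, Tess | the north bank: Faye, Mina, Pim]
5. Courier goes to the north bank with Evan and Quin.  [the south bank: Hana, Tess | the north bank: Evan, Faye, Mina, Pim, Quin]
6. Courier goes back to the south bank with Faye and Pim.  [the south bank: Faye, Hana, Pim, Tess | the north bank: Evan, Mina, Quin]
7. Courier goes to the north bank with Hana and Tess.  [the south bank: Faye, Pim | the north bank: Evan, Hana, Mina, Quin, Tess]
8. Courier goes back to the south bank alone.  [the south bank: Faye, Pim | the north bank: Evan, Hana, Mina, Quin, Tess]
9. Courier goes to the north bank with Faye and Pim.  [the south bank: — | the north bank: Evan, Faye, Hana, Mina, Pim, Quin, Tess]

9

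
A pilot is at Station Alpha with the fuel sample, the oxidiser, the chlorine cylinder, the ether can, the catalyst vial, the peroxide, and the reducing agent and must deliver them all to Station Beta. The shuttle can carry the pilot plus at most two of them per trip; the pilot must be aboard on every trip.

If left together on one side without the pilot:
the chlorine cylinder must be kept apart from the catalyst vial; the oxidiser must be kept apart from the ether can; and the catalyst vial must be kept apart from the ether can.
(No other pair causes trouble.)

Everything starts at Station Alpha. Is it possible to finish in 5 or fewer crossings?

No

Counting alone: the pilot can take at most 2 across per trip to Station Beta, so moving all 7 needs at least 4 loaded trips out, with a return between consecutive ones — at least 7 crossings.
Since 5 < 7, 5 crossings cannot be enough. (The shortest complete plan in fact takes 7:)
1. Pilot goes to Station Beta with the catalyst vial and the oxidiser.  [Station Alpha: the chlorine cylinder, the ether can, the fuel sample, the peroxide, the reducing agent | Station Beta: the catalyst vial, the oxidiser]
2. Pilot goes back to Station Alpha alone.  [Station Alpha: the chlorine cylinder, the ether can, the fuel sample, the peroxide, the reducing agent | Station Beta: the catalyst vial, the oxidiser]
3. Pilot goes to Station Beta with the fuel sample.  [Station Alpha: the chlorine cylinder, the ether can, the peroxide, the reducing agent | Station Beta: the catalyst vial, the fuel sample, the oxidiser]
4. Pilot goes back to Station Alpha alone.  [Station Alpha: the chlorine cylinder, the ether can, the peroxide, the reducing agent | Station Beta: the catalyst vial, the fuel sample, the oxidiser]
5. Pilot goes to Station Beta with the peroxide and the reducing agent.  [Station Alpha: the chlorine cylinder, the ether can | Station Beta: the catalyst vial, the fuel sample, the oxidiser, the peroxide, the reducing agent]
6. Pilot goes back to Station Alpha alone.  [Station Alpha: the chlorine cylinder, the ether can | Station Beta: the catalyst vial, the fuel sample, the oxidiser, the peroxide, the reducing agent]
7. Pilot goes to Station Beta with the chlorine cylinder and the ether can.  [Station Alpha: — | Station Beta: the catalyst vial, the chlorine cylinder, the ether can, the fuel sample, the oxidiser, the peroxide, the reducing agent]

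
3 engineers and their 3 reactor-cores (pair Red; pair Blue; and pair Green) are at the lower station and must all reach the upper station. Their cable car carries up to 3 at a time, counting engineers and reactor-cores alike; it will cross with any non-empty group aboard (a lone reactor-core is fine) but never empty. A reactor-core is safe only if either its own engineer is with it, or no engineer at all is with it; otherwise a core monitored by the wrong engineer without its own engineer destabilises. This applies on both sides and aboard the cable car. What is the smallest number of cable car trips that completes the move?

5

Counting alone: each trip to the upper station takes at most 3 across and each return brings at least 1 back, so after t trips out (and t−1 returns) at most 3t − (t−1) of the 6 are across; that first reaches 6 at t = 3, so at least 5 crossings are needed.
The plan below uses exactly 5 crossings, so it is optimal:
1. engineer Red and reactor-core Red cross → the upper station.
2. engineer Red crosses ← the lower station.
3. engineer Blue, engineer Green, and engineer Red cross → the upper station.
4. reactor-core Red crosses ← the lower station.
5. reactor-core Blue, reactor-core Green, and reactor-core Red cross → the upper station.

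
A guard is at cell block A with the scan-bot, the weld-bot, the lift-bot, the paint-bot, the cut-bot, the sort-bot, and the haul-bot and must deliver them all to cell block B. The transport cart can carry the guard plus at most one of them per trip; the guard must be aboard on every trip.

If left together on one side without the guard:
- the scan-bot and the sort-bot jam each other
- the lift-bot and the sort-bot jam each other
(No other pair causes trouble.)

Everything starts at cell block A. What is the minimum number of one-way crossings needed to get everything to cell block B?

15

Counting alone: the guard can take at most 1 across per trip to cell block B, so moving all 7 needs at least 7 loaded trips out, with a return between consecutive ones — at least 13 crossings.
The safety rule pushes this higher. Following every safe sequence of crossings, the most of the 7 that can be at cell block B as the transport cart arrives there on crossing 13 is 6 — never all 7.
So no plan with fewer than 15 crossings exists, and this one achieves 15:
1. Guard goes to cell block B with the sort-bot.  [cell block A: the cut-bot, the haul-bot, the lift-bot, the paint-bot, the scan-bot, the weld-bot | cell block B: the sort-bot]
2. Guard goes back to cell block A alone.  [cell block A: the cut-bot, the haul-bot, the lift-bot, the paint-bot, the scan-bot, the weld-bot | cell block B: the sort-bot]
3. Guard goes to cell block B with the scan-bot.  [cell block A: the cut-bot, the haul-bot, the lift-bot, the paint-bot, the weld-bot | cell block B: the scan-bot, the sort-bot]
4. Guard goes back to cell block A with the sort-bot.  [cell block A: the cut-bot, the haul-bot, the lift-bot, the paint-bot, the sort-bot, the weld-bot | cell block B: the scan-bot]
5. Guard goes to cell block B with the lift-bot.  [cell block A: the cut-bot, the haul-bot, the paint-bot, the sort-bot, the weld-bot | cell block B: the lift-bot, the scan-bot]
6. Guard goes back to cell block A alone.  [cell block A: the cut-bot, the haul-bot, the paint-bot, the sort-bot, the weld-bot | cell block B: the lift-bot, the scan-bot]
7. Guard goes to cell block B with the weld-bot.  [cell block A: the cut-bot, the haul-bot, the paint-bot, the sort-bot | cell block B: the lift-bot, the scan-bot, the weld-bot]
8. Guard goes back to cell block A alone.  [cell block A: the cut-bot, the haul-bot, the paint-bot, the sort-bot | cell block B: the lift-bot, the scan-bot, the weld-bot]
9. Guard goes to cell block B with the paint-bot.  [cell block A: the cut-bot, the haul-bot, the sort-bot | cell block B: the lift-bot, the paint-bot, the scan-bot, the weld-bot]
10. Guard goes back to cell block A alone.  [cell block A: the cut-bot, the haul-bot, the sort-bot | cell block B: the lift-bot, the paint-bot, the scan-bot, the weld-bot]
11. Guard goes to cell block B with the cut-bot.  [cell block A: the haul-bot, the sort-bot | cell block B: the cut-bot, the lift-bot, the paint-bot, the scan-bot, the weld-bot]
12. Guard goes back to cell block A alone.  [cell block A: the haul-bot, the sort-bot | cell block B: the cut-bot, the lift-bot, the paint-bot, the scan-bot, the weld-bot]
13. Guard goes to cell block B with the haul-bot.  [cell block A: the sort-bot | cell block B: the cut-bot, the haul-bot, the lift-bot, the paint-bot, the scan-bot, the weld-bot]
14. Guard goes back to cell block A alone.  [cell block A: the sort-bot | cell block B: the cut-bot, the haul-bot, the lift-bot, the paint-bot, the scan-bot, the weld-bot]
15. Guard goes to cell block B with the sort-bot.  [cell block A: — | cell block B: the cut-bot, the haul-bot, the lift-bot, the paint-bot, the scan-bot, the sort-bot, the weld-bot]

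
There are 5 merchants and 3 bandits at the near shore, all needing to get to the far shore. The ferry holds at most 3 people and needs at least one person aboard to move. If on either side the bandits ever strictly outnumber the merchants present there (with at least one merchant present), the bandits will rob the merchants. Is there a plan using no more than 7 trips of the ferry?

Yes — this plan uses 7 crossings (≤ 7):
1. 2 bandits → the far shore.  (the near shore: 5M 1B; the far shore: 0M 2B)
2. 1 bandit ← the near shore.  (the near shore: 5M 2B; the far shore: 0M 1B)
3. 2 merchants and 1 bandit → the far shore.  (the near shore: 3M 1B; the far shore: 2M 2B)
4. 1 bandit ← the near shore.  (the near shore: 3M 2B; the far shore: 2M 1B)
5. 1 merchant and 2 bandits → the far shore.  (the near shore: 2M 0B; the far shore: 3M 3B)
6. 1 bandit ← the near shore.  (the near shore: 2M 1B; the far shore: 3M 2B)
7. 2 merchants and 1 bandit → the far shore.  (the near shore: 0M 0B; the far shore: 5M 3B)

Yes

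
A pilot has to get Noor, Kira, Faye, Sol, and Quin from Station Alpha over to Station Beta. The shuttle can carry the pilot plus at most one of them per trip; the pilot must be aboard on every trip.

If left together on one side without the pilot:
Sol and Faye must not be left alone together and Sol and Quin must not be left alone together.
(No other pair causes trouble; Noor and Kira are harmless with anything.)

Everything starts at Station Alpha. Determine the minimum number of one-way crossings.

11

Counting alone: the pilot can take at most 1 across per trip to Station Beta, so moving all 5 needs at least 5 loaded trips out, with a return between consecutive ones — at least 9 crossings.
The safety rule pushes this higher. Following every safe sequence of crossings, the most of the 5 that can be at Station Beta as the shuttle arrives there on crossing 9 is 4 — never all 5.
So no plan with fewer than 11 crossings exists, and this one achieves 11:
1. Pilot goes to Station Beta with Sol.  [Station Alpha: Faye, Kira, Noor, Quin | Station Beta: Sol]
2. Pilot goes back to Station Alpha alone.  [Station Alpha: Faye, Kira, Noor, Quin | Station Beta: Sol]
3. Pilot goes to Station Beta with Noor.  [Station Alpha: Faye, Kira, Quin | Station Beta: Noor, Sol]
4. Pilot goes back to Station Alpha alone.  [Station Alpha: Faye, Kira, Quin | Station Beta: Noor, Sol]
5. Pilot goes to Station Beta with Kira.  [Station Alpha: Faye, Quin | Station Beta: Kira, Noor, Sol]
6. Pilot goes back to Station Alpha alone.  [Station Alpha: Faye, Quin | Station Beta: Kira, Noor, Sol]
7. Pilot goes to Station Beta with Faye.  [Station Alpha: Quin | Station Beta: Faye, Kira, Noor, Sol]
8. Pilot goes back to Station Alpha with Sol.  [Station Alpha: Quin, Sol | Station Beta: Faye, Kira, Noor]
9. Pilot goes to Station Beta with Quin.  [Station Alpha: Sol | Station Beta: Faye, Kira, Noor, Quin]
10. Pilot goes back to Station Alpha alone.  [Station Alpha: Sol | Station Beta: Faye, Kira, Noor, Quin]
11. Pilot goes to Station Beta with Sol.  [Station Alpha: — | Station Beta: Faye, Kira, Noor, Quin, Sol]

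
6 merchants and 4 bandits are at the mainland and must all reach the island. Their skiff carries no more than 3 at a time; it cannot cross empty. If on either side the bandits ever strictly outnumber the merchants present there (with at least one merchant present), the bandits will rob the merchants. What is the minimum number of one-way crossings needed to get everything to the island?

9

Counting alone: each trip to the island takes at most 3 across and each return brings at least 1 back, so after t trips out (and t−1 returns) at most 3t − (t−1) of the 10 are across; that first reaches 10 at t = 5, so at least 9 crossings are needed.
The plan below uses exactly 9 crossings, so it is optimal:
1. 2 bandits → the island.  (the mainland: 6M 2B; the island: 0M 2B)
2. 1 bandit ← the mainland.  (the mainland: 6M 3B; the island: 0M 1B)
3. 3 bandits → the island.  (the mainland: 6M 0B; the island: 0M 4B)
4. 1 bandit ← the mainland.  (the mainland: 6M 1B; the island: 0M 3B)
5. 3 merchants → the island.  (the mainland: 3M 1B; the island: 3M 3B)
6. 1 bandit ← the mainland.  (the mainland: 3M 2B; the island: 3M 2B)
7. 1 merchant and 2 bandits → the island.  (the mainland: 2M 0B; the island: 4M 4B)
8. 1 bandit ← the mainland.  (the mainland: 2M 1B; the island: 4M 3B)
9. 2 merchants and 1 bandit → the island.  (the mainland: 0M 0B; the island: 6M 4B)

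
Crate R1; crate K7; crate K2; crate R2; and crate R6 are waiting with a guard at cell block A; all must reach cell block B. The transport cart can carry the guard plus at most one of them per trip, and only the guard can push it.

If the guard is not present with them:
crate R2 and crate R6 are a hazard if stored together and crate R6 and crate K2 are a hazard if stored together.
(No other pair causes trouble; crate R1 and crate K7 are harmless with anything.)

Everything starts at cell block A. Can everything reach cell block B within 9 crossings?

No

Counting alone: the guard can take at most 1 across per trip to cell block B, so moving all 5 needs at least 5 loaded trips out, with a return between consecutive ones — at least 9 crossings.
The safety rule pushes this higher. Following every safe sequence of crossings, the most of the 5 that can be at cell block B as the transport cart arrives there on crossing 9 is 4 — never all 5.
So the move cannot be finished within 9 crossings. (The shortest complete plan takes 11:)
1. Guard goes to cell block B with crate R6.
2. Guard goes back to cell block A alone.
3. Guard goes to cell block B with crate R1.
4. Guard goes back to cell block A alone.
5. Guard goes to cell block B with crate K7.
6. Guard goes back to cell block A alone.
7. Guard goes to cell block B with crate K2.
8. Guard goes back to cell block A with crate R6.
9. Guard goes to cell block B with crate R2.
10. Guard goes back to cell block A alone.
11. Guard goes to cell block B with crate R6.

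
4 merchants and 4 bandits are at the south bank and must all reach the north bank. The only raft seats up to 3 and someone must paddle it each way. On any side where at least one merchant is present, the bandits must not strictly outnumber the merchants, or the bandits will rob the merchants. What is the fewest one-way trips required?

Counting alone: each trip to the north bank takes at most 3 across and each return brings at least 1 back, so after t trips out (and t−1 returns) at most 3t − (t−1) of the 8 are across; that first reaches 8 at t = 4, so at least 7 crossings are needed.
The safety rule pushes this higher. Following every safe sequence of crossings, the most of the 8 that can be at the north bank as the raft arrives there on crossing 7 is 7 — never all 8.
So no plan with fewer than 9 crossings exists, and this one achieves 9:
1. 2 bandits → the north bank.  (the south bank: 4M 2B; the north bank: 0M 2B)
2. 1 bandit ← the south bank.  (the south bank: 4M 3B; the north bank: 0M 1B)
3. 3 bandits → the north bank.  (the south bank: 4M 0B; the north bank: 0M 4B)
4. 1 bandit ← the south bank.  (the south bank: 4M 1B; the north bank: 0M 3B)
5. 3 merchants → the north bank.  (the south bank: 1M 1B; the north bank: 3M 3B)
6. 1 merchant and 1 bandit ← the south bank.  (the south bank: 2M 2B; the north bank: 2M 2B)
7. 2 merchants → the north bank.  (the south bank: 0M 2B; the north bank: 4M 2B)
8. 1 bandit ← the south bank.  (the south bank: 0M 3B; the north bank: 4M 1B)
9. 3 bandits → the north bank.  (the south bank: 0M 0B; the north bank: 4M 4B)

9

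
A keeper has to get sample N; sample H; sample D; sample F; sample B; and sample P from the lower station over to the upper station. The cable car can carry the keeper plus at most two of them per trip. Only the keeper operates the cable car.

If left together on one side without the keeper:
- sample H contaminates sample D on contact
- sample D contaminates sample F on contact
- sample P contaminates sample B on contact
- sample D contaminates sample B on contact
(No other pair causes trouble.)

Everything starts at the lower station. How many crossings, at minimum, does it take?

Counting alone: the keeper can take at most 2 across per trip to the upper station, so moving all 6 needs at least 3 loaded trips out, with a return between consecutive ones — at least 5 crossings.
The safety rule pushes this higher. Following every safe sequence of crossings, the most of the 6 that can be at the upper station as the cable car arrives there on crossing 5 is 5 — never all 6.
So no plan with fewer than 7 crossings exists, and this one achieves 7:
1. Keeper goes to the upper station with sample B and sample D.
2. Keeper goes back to the lower station with sample D.
3. Keeper goes to the upper station with sample D and sample N.
4. Keeper goes back to the lower station with sample D.
5. Keeper goes to the upper station with sample F and sample H.
6. Keeper goes back to the lower station alone.
7. Keeper goes to the upper station with sample D and sample P.

7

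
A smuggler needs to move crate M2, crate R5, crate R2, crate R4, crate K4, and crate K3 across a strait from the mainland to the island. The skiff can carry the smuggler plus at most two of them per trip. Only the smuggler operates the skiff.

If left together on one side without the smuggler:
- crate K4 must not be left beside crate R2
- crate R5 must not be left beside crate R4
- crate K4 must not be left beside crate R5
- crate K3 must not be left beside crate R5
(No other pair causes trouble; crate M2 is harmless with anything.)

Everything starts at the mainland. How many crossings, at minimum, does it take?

7

Counting alone: the smuggler can take at most 2 across per trip to the island, so moving all 6 needs at least 3 loaded trips out, with a return between consecutive ones — at least 5 crossings.
The safety rule pushes this higher. Following every safe sequence of crossings, the most of the 6 that can be at the island as the skiff arrives there on crossing 5 is 5 — never all 6.
So no plan with fewer than 7 crossings exists, and this one achieves 7:
1. Smuggler goes to the island with crate R2 and crate R5.  [the mainland: crate K3, crate K4, crate M2, crate R4 | the island: crate R2, crate R5]
2. Smuggler goes back to the mainland alone.  [the mainland: crate K3, crate K4, crate M2, crate R4 | the island: crate R2, crate R5]
3. Smuggler goes to the island with crate M2.  [the mainland: crate K3, crate K4, crate R4 | the island: crate M2, crate R2, crate R5]
4. Smuggler goes back to the mainland alone.  [the mainland: crate K3, crate K4, crate R4 | the island: crate M2, crate R2, crate R5]
5. Smuggler goes to the island with crate K3 and crate R4.  [the mainland: crate K4 | the island: crate K3, crate M2, crate R2, crate R4, crate R5]
6. Smuggler goes back to the mainland with crate R5.  [the mainland: crate K4, crate R5 | the island: crate K3, crate M2, crate R2, crate R4]
7. Smuggler goes to the island with crate K4 and crate R5.  [the mainland: — | the island: crate K3, crate K4, crate M2, crate R2, crate R4, crate R5]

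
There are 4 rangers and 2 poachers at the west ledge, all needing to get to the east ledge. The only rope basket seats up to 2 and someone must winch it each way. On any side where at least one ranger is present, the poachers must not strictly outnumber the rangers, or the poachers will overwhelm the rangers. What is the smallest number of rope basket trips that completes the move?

Counting alone: each trip to the east ledge takes at most 2 across and each return brings at least 1 back, so after t trips out (and t−1 returns) at most 2t − (t−1) of the 6 are across; that first reaches 6 at t = 5, so at least 9 crossings are needed.
The plan below uses exactly 9 crossings, so it is optimal:
1. 2 poachers → the east ledge.  (the west ledge: 4R 0P; the east ledge: 0R 2P)
2. 1 poacher ← the west ledge.  (the west ledge: 4R 1P; the east ledge: 0R 1P)
3. 2 rangers → the east ledge.  (the west ledge: 2R 1P; the east ledge: 2R 1P)
4. 1 poacher ← the west ledge.  (the west ledge: 2R 2P; the east ledge: 2R 0P)
5. 2 poachers → the east ledge.  (the west ledge: 2R 0P; the east ledge: 2R 2P)
6. 1 poacher ← the west ledge.  (the west ledge: 2R 1P; the east ledge: 2R 1P)
7. 1 ranger and 1 poacher → the east ledge.  (the west ledge: 1R 0P; the east ledge: 3R 2P)
8. 1 poacher ← the west ledge.  (the west ledge: 1R 1P; the east ledge: 3R 1P)
9. 1 ranger and 1 poacher → the east ledge.  (the west ledge: 0R 0P; the east ledge: 4R 2P)

9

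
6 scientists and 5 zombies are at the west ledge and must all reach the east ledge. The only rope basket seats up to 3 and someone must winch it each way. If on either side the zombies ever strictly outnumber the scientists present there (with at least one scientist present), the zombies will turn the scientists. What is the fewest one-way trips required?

9

Counting alone: each trip to the east ledge takes at most 3 across and each return brings at least 1 back, so after t trips out (and t−1 returns) at most 3t − (t−1) of the 11 are across; that first reaches 11 at t = 5, so at least 9 crossings are needed.
The plan below uses exactly 9 crossings, so it is optimal:
1. 3 zombies → the east ledge.  (the west ledge: 6S 2Z; the east ledge: 0S 3Z)
2. 1 zombie ← the west ledge.  (the west ledge: 6S 3Z; the east ledge: 0S 2Z)
3. 3 scientists → the east ledge.  (the west ledge: 3S 3Z; the east ledge: 3S 2Z)
4. 1 scientist ← the west ledge.  (the west ledge: 4S 3Z; the east ledge: 2S 2Z)
5. 2 scientists and 1 zombie → the east ledge.  (the west ledge: 2S 2Z; the east ledge: 4S 3Z)
6. 1 scientist ← the west ledge.  (the west ledge: 3S 2Z; the east ledge: 3S 3Z)
7. 2 scientists and 1 zombie → the east ledge.  (the west ledge: 1S 1Z; the east ledge: 5S 4Z)
8. 1 scientist ← the west ledge.  (the west ledge: 2S 1Z; the east ledge: 4S 4Z)
9. 2 scientists and 1 zombie → the east ledge.  (the west ledge: 0S 0Z; the east ledge: 6S 5Z)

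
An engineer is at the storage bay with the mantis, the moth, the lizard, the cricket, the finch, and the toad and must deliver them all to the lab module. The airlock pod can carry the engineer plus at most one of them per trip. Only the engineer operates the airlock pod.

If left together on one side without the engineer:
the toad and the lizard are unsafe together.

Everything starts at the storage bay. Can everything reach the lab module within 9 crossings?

No

Counting alone: the engineer can take at most 1 across per trip to the lab module, so moving all 6 needs at least 6 loaded trips out, with a return between consecutive ones — at least 11 crossings.
Since 9 < 11, 9 crossings cannot be enough. (The shortest complete plan in fact takes 11:)
1. Engineer goes to the lab module with the lizard.  [the storage bay: the cricket, the finch, the mantis, the moth, the toad | the lab module: the lizard]
2. Engineer goes back to the storage bay alone.  [the storage bay: the cricket, the finch, the mantis, the moth, the toad | the lab module: the lizard]
3. Engineer goes to the lab module with the mantis.  [the storage bay: the cricket, the finch, the moth, the toad | the lab module: the lizard, the mantis]
4. Engineer goes back to the storage bay alone.  [the storage bay: the cricket, the finch, the moth, the toad | the lab module: the lizard, the mantis]
5. Engineer goes to the lab module with the moth.  [the storage bay: the cricket, the finch, the toad | the lab module: the lizard, the mantis, the moth]
6. Engineer goes back to the storage bay alone.  [the storage bay: the cricket, the finch, the toad | the lab module: the lizard, the mantis, the moth]
7. Engineer goes to the lab module with the cricket.  [the storage bay: the finch, the toad | the lab module: the cricket, the lizard, the mantis, the moth]
8. Engineer goes back to the storage bay alone.  [the storage bay: the finch, the toad | the lab module: the cricket, the lizard, the mantis, the moth]
9. Engineer goes to the lab module with the finch.  [the storage bay: the toad | the lab module: the cricket, the finch, the lizard, the mantis, the moth]
10. Engineer goes back to the storage bay alone.  [the storage bay: the toad | the lab module: the cricket, the finch, the lizard, the mantis, the moth]
11. Engineer goes to the lab module with the toad.  [the storage bay: — | the lab module: the cricket, the finch, the lizard, the mantis, the moth, the toad]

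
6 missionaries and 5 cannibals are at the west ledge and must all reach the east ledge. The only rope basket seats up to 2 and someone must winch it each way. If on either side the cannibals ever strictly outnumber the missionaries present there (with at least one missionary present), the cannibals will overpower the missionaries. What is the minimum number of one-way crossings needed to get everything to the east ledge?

19

Counting alone: each trip to the east ledge takes at most 2 across and each return brings at least 1 back, so after t trips out (and t−1 returns) at most 2t − (t−1) of the 11 are across; that first reaches 11 at t = 10, so at least 19 crossings are needed.
The plan below uses exactly 19 crossings, so it is optimal:
1. 2 cannibals → the east ledge.  (the west ledge: 6M 3C; the east ledge: 0M 2C)
2. 1 cannibal ← the west ledge.  (the west ledge: 6M 4C; the east ledge: 0M 1C)
3. 2 cannibals → the east ledge.  (the west ledge: 6M 2C; the east ledge: 0M 3C)
4. 1 cannibal ← the west ledge.  (the west ledge: 6M 3C; the east ledge: 0M 2C)
5. 2 missionaries → the east ledge.  (the west ledge: 4M 3C; the east ledge: 2M 2C)
6. 1 cannibal ← the west ledge.  (the west ledge: 4M 4C; the east ledge: 2M 1C)
7. 1 missionary and 1 cannibal → the east ledge.  (the west ledge: 3M 3C; the east ledge: 3M 2C)
8. 1 missionary ← the west ledge.  (the west ledge: 4M 3C; the east ledge: 2M 2C)
9. 1 missionary and 1 cannibal → the east ledge.  (the west ledge: 3M 2C; the east ledge: 3M 3C)
10. 1 cannibal ← the west ledge.  (the west ledge: 3M 3C; the east ledge: 3M 2C)
11. 1 missionary and 1 cannibal → the east ledge.  (the west ledge: 2M 2C; the east ledge: 4M 3C)
12. 1 missionary ← the west ledge.  (the west ledge: 3M 2C; the east ledge: 3M 3C)
13. 1 missionary and 1 cannibal → the east ledge.  (the west ledge: 2M 1C; the east ledge: 4M 4C)
14. 1 cannibal ← the west ledge.  (the west ledge: 2M 2C; the east ledge: 4M 3C)
15. 1 missionary and 1 cannibal → the east ledge.  (the west ledge: 1M 1C; the east ledge: 5M 4C)
16. 1 missionary ← the west ledge.  (the west ledge: 2M 1C; the east ledge: 4M 4C)
17. 1 missionary and 1 cannibal → the east ledge.  (the west ledge: 1M 0C; the east ledge: 5M 5C)
18. 1 cannibal ← the west ledge.  (the west ledge: 1M 1C; the east ledge: 5M 4C)
19. 1 missionary and 1 cannibal → the east ledge.  (the west ledge: 0M 0C; the east ledge: 6M 5C)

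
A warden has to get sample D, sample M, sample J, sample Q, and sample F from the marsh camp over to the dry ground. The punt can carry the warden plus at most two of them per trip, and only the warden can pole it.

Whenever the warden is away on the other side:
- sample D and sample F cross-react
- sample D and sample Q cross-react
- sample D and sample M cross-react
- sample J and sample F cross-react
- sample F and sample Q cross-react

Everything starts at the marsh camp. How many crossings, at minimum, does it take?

Counting alone: the warden can take at most 2 across per trip to the dry ground, so moving all 5 needs at least 3 loaded trips out, with a return between consecutive ones — at least 5 crossings.
The safety rule pushes this higher. Following every safe sequence of crossings, the most of the 5 that can be at the dry ground as the punt arrives there on crossing 5 is 4 — never all 5.
So no plan with fewer than 7 crossings exists, and this one achieves 7:
1. Warden goes to the dry ground with sample D and sample F.
2. Warden goes back to the marsh camp with sample D.
3. Warden goes to the dry ground with sample D and sample M.
4. Warden goes back to the marsh camp with sample D.
5. Warden goes to the dry ground with sample J and sample Q.
6. Warden goes back to the marsh camp with sample F.
7. Warden goes to the dry ground with sample D and sample F.

7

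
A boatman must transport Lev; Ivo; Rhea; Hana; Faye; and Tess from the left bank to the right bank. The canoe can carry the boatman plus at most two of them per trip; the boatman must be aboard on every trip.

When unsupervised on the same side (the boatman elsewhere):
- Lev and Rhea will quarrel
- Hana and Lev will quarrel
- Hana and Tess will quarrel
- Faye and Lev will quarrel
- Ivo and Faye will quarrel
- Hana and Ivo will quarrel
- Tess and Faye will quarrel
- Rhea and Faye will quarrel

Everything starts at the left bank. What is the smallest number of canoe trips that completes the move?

Whatever the first load, the items left behind include a forbidden pair without the boatman. No opening move is safe, so no plan exists.

impossible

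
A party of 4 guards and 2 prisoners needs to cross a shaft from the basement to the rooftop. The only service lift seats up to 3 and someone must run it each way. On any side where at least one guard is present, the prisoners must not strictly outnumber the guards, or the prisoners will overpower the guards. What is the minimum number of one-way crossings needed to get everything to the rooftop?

Counting alone: each trip to the rooftop takes at most 3 across and each return brings at least 1 back, so after t trips out (and t−1 returns) at most 3t − (t−1) of the 6 are across; that first reaches 6 at t = 3, so at least 5 crossings are needed.
The plan below uses exactly 5 crossings, so it is optimal:
1. 2 prisoners → the rooftop.  (the basement: 4G 0P; the rooftop: 0G 2P)
2. 1 prisoner ← the basement.  (the basement: 4G 1P; the rooftop: 0G 1P)
3. 2 guards and 1 prisoner → the rooftop.  (the basement: 2G 0P; the rooftop: 2G 2P)
4. 1 prisoner ← the basement.  (the basement: 2G 1P; the rooftop: 2G 1P)
5. 2 guards and 1 prisoner → the rooftop.  (the basement: 0G 0P; the rooftop: 4G 2P)

5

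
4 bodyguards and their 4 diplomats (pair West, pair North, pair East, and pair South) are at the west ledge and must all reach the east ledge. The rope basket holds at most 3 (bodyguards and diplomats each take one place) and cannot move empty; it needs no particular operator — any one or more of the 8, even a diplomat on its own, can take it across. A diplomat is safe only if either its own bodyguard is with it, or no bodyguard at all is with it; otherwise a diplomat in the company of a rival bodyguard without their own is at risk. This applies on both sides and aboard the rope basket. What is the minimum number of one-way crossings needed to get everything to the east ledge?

9

Counting alone: each trip to the east ledge takes at most 3 across and each return brings at least 1 back, so after t trips out (and t−1 returns) at most 3t − (t−1) of the 8 are across; that first reaches 8 at t = 4, so at least 7 crossings are needed.
The safety rule pushes this higher. Following every safe sequence of crossings, the most of the 8 that can be at the east ledge as the rope basket arrives there on crossing 7 is 7 — never all 8.
So no plan with fewer than 9 crossings exists, and this one achieves 9:
1. bodyguard West and diplomat West cross → the east ledge.
2. bodyguard West crosses ← the west ledge.
3. bodyguard North, bodyguard West, and diplomat North cross → the east ledge.
4. bodyguard West and diplomat West cross ← the west ledge.
5. bodyguard East, bodyguard South, and bodyguard West cross → the east ledge.
6. diplomat North crosses ← the west ledge.
7. diplomat North and diplomat West cross → the east ledge.
8. diplomat West crosses ← the west ledge.
9. diplomat East, diplomat South, and diplomat West cross → the east ledge.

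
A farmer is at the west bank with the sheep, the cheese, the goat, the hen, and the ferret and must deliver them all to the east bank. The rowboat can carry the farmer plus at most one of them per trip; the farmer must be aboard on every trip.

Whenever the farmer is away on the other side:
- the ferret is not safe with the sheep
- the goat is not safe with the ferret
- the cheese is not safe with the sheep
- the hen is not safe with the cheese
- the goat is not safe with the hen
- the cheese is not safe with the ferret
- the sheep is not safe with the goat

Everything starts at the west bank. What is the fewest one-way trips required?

impossible

Whatever the first load, the items left behind include a forbidden pair without the farmer. No opening move is safe, so no plan exists.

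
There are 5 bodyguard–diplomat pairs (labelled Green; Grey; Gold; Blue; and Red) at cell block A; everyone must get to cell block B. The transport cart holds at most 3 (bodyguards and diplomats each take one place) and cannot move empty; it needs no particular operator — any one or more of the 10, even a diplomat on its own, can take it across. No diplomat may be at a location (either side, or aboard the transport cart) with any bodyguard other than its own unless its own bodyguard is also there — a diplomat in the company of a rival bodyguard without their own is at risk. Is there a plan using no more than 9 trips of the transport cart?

No

Counting alone: each trip to cell block B takes at most 3 across and each return brings at least 1 back, so after t trips out (and t−1 returns) at most 3t − (t−1) of the 10 are across; that first reaches 10 at t = 5, so at least 9 crossings are needed.
The safety rule pushes this higher. Following every safe sequence of crossings, the most of the 10 that can be at cell block B as the transport cart arrives there on crossing 9 is 9 — never all 10.
So the move cannot be finished within 9 crossings. (The shortest complete plan takes 11:)
1. bodyguard Green and diplomat Green cross → cell block B.
2. bodyguard Green crosses ← cell block A.
3. diplomat Blue, diplomat Gold, and diplomat Grey cross → cell block B.
4. diplomat Green crosses ← cell block A.
5. bodyguard Blue, bodyguard Gold, and bodyguard Grey cross → cell block B.
6. bodyguard Grey and diplomat Grey cross ← cell block A.
7. bodyguard Green, bodyguard Grey, and bodyguard Red cross → cell block B.
8. diplomat Gold crosses ← cell block A.
9. diplomat Green and diplomat Grey cross → cell block B.
10. diplomat Green crosses ← cell block A.
11. diplomat Gold, diplomat Green, and diplomat Red cross → cell block B.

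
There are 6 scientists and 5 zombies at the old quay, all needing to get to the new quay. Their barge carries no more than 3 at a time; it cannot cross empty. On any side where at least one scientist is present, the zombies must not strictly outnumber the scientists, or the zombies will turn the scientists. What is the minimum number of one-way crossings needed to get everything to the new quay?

Counting alone: each trip to the new quay takes at most 3 across and each return brings at least 1 back, so after t trips out (and t−1 returns) at most 3t − (t−1) of the 11 are across; that first reaches 11 at t = 5, so at least 9 crossings are needed.
The plan below uses exactly 9 crossings, so it is optimal:
1. 3 zombies → the new quay.  (the old quay: 6S 2Z; the new quay: 0S 3Z)
2. 1 zombie ← the old quay.  (the old quay: 6S 3Z; the new quay: 0S 2Z)
3. 3 scientists → the new quay.  (the old quay: 3S 3Z; the new quay: 3S 2Z)
4. 1 scientist ← the old quay.  (the old quay: 4S 3Z; the new quay: 2S 2Z)
5. 2 scientists and 1 zombie → the new quay.  (the old quay: 2S 2Z; the new quay: 4S 3Z)
6. 1 scientist ← the old quay.  (the old quay: 3S 2Z; the new quay: 3S 3Z)
7. 2 scientists and 1 zombie → the new quay.  (the old quay: 1S 1Z; the new quay: 5S 4Z)
8. 1 scientist ← the old quay.  (the old quay: 2S 1Z; the new quay: 4S 4Z)
9. 2 scientists and 1 zombie → the new quay.  (the old quay: 0S 0Z; the new quay: 6S 5Z)

9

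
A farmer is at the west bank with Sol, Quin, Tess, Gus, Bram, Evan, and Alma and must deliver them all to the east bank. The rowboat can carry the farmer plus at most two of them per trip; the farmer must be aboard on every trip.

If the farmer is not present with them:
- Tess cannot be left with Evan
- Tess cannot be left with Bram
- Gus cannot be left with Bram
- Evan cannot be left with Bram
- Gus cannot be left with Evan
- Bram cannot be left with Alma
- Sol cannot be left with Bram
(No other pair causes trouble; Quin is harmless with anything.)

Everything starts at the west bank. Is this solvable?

1. Farmer goes to the east bank with Bram and Evan.  [the west bank: Alma, Gus, Quin, Sol, Tess | the east bank: Bram, Evan]
2. Farmer goes back to the west bank with Bram.  [the west bank: Alma, Bram, Gus, Quin, Sol, Tess | the east bank: Evan]
3. Farmer goes to the east bank with Bram and Sol.  [the west bank: Alma, Gus, Quin, Tess | the east bank: Bram, Evan, Sol]
4. Farmer goes back to the west bank with Bram.  [the west bank: Alma, Bram, Gus, Quin, Tess | the east bank: Evan, Sol]
5. Farmer goes to the east bank with Bram and Quin.  [the west bank: Alma, Gus, Tess | the east bank: Bram, Evan, Quin, Sol]
6. Farmer goes back to the west bank with Bram.  [the west bank: Alma, Bram, Gus, Tess | the east bank: Evan, Quin, Sol]
7. Farmer goes to the east bank with Alma and Bram.  [the west bank: Gus, Tess | the east bank: Alma, Bram, Evan, Quin, Sol]
8. Farmer goes back to the west bank with Bram.  [the west bank: Bram, Gus, Tess | the east bank: Alma, Evan, Quin, Sol]
9. Farmer goes to the east bank with Gus and Tess.  [the west bank: Bram | the east bank: Alma, Evan, Gus, Quin, Sol, Tess]
10. Farmer goes back to the west bank with Evan.  [the west bank: Bram, Evan | the east bank: Alma, Gus, Quin, Sol, Tess]
11. Farmer goes to the east bank with Bram and Evan.  [the west bank: — | the east bank: Alma, Bram, Evan, Gus, Quin, Sol, Tess]

Yes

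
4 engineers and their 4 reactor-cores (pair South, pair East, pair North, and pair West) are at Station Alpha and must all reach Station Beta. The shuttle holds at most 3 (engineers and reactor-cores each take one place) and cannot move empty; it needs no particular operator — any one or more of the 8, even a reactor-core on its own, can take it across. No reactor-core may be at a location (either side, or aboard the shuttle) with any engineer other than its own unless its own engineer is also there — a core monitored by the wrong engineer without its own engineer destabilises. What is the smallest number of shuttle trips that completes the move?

Counting alone: each trip to Station Beta takes at most 3 across and each return brings at least 1 back, so after t trips out (and t−1 returns) at most 3t − (t−1) of the 8 are across; that first reaches 8 at t = 4, so at least 7 crossings are needed.
The safety rule pushes this higher. Following every safe sequence of crossings, the most of the 8 that can be at Station Beta as the shuttle arrives there on crossing 7 is 7 — never all 8.
So no plan with fewer than 9 crossings exists, and this one achieves 9:
1. engineer South and reactor-core South cross → Station Beta.
2. engineer South crosses ← Station Alpha.
3. engineer East, engineer South, and reactor-core East cross → Station Beta.
4. engineer South and reactor-core South cross ← Station Alpha.
5. engineer North, engineer South, and engineer West cross → Station Beta.
6. reactor-core East crosses ← Station Alpha.
7. reactor-core East and reactor-core South cross → Station Beta.
8. reactor-core South crosses ← Station Alpha.
9. reactor-core North, reactor-core South, and reactor-core West cross → Station Beta.

9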